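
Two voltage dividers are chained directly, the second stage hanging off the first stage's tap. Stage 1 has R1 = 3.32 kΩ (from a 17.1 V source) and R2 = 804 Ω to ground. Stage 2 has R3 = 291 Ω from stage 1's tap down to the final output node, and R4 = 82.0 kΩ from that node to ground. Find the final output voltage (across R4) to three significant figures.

Stage 2 presents R3+R4 = 82290 Ω as a load on stage 1's tap.
Stage 1's lower leg becomes R2‖(R3+R4) = 796.2 Ω, so V_mid = 17.1 × 796.2/4116 = 3.308 V.
Stage 2 is itself unloaded: V_out = V_mid × R4/(R3+R4) = 3.308 × 82000/82290 = 3.30 V.

V_out ≈ 3.30 V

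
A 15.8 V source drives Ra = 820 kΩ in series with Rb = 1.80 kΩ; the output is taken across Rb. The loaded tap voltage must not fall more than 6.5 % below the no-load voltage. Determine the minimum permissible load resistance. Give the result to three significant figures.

R_L(min) ≈ 25.8 kΩ

Output resistance R_th = Ra‖Rb = (820 × 1.80)/821.8 = 1.796 kΩ.
The fractional drop is R_th/(R_th + R_L); requiring this ≤ 0.0650 gives R_L ≥ R_th(1/0.0650 − 1) = 1.796 × 14.38 = 25.8 kΩ.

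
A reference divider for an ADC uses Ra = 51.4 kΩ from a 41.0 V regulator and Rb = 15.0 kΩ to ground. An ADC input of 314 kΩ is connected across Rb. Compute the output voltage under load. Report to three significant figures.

V_out ≈ 8.93 V

The load sits in parallel with Rb: Rb‖R_L = (15.0 × 314) / (15.0 + 314) = 14.32 kΩ.
V_out = 41.0 × 14.32 / (51.4 + 14.32) = 41.0 × 14.32/65.72 = 8.93 V.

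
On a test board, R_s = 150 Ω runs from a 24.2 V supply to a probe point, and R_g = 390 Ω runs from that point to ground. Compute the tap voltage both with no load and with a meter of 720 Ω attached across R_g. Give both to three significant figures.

Open-circuit: V = 24.2 × 390/(150 + 390) = 17.5 V.
With the load, R_g becomes R_g‖R_L = 253.0 Ω, so V = 24.2 × 253.0/403.0 = 15.2 V.

Unloaded: 17.5 V; loaded: 15.2 V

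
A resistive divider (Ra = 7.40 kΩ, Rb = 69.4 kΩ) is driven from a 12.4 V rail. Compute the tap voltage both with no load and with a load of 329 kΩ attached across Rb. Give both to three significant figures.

Open-circuit: V = 12.4 × 69.4/(7.40 + 69.4) = 11.2 V.
With the load, Rb becomes Rb‖R_L = 57.31 kΩ, so V = 12.4 × 57.31/64.71 = 11.0 V.

Unloaded: 11.2 V; loaded: 11.0 V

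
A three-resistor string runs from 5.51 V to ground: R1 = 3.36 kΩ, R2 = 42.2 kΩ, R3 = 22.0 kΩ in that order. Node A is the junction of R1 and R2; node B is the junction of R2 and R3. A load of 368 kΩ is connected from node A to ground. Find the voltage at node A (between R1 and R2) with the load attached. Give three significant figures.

Below node A the series string R2+R3 = 64.20 kΩ sits in parallel with the 368 kΩ load: 54.66 kΩ.
V_A = 5.51 × 54.66/(3.36 + 54.66) = 5.19 V.

V ≈ 5.19 V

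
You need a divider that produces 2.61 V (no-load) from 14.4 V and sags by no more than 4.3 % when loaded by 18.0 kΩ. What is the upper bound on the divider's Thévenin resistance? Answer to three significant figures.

R_th ≤ 809 Ω

Loading drop = R_th/(R_th + R_L) ≤ 0.0430, so R_th ≤ R_L · ε/(1−ε) = 18.0 kΩ × 0.0430/0.9570 = 809 Ω.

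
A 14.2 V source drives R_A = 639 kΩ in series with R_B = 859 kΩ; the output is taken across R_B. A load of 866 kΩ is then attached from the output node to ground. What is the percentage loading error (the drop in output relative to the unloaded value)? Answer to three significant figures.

29.7 %

The divider's output (Thévenin) resistance is R_A‖R_B = 366.4 kΩ.
Fractional drop under load = R_th/(R_th + R_L) = 366.4 / (366.4 + 866) = 0.2973.
So the output falls by 29.7 %.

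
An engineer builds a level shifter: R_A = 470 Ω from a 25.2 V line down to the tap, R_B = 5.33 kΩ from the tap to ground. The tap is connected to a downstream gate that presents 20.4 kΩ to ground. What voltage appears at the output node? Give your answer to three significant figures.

V_out ≈ 22.7 V

The load sits in parallel with R_B: R_B‖R_L = (5330 × 20400) / (5330 + 20400) = 4226 Ω.
V_out = 25.2 × 4226 / (470 + 4226) = 25.2 × 4226/4696 = 22.7 V.
(Unloaded it would have been 23.2 V.)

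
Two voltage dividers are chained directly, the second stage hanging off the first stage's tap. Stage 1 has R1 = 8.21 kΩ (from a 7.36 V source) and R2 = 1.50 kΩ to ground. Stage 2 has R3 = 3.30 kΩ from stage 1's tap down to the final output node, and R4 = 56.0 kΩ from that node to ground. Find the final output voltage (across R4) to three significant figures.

V_out ≈ 1.05 V

Stage 2 presents R3+R4 = 59.30 kΩ as a load on stage 1's tap.
Stage 1's lower leg becomes R2‖(R3+R4) = 1.463 kΩ, so V_mid = 7.36 × 1.463/9.673 = 1.113 V.
Stage 2 is itself unloaded: V_out = V_mid × R4/(R3+R4) = 1.113 × 56.0/59.30 = 1.05 V.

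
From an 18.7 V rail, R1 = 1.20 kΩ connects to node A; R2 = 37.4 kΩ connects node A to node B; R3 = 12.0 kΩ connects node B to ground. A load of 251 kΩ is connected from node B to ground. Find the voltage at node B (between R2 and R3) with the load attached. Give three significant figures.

At node B, R3 is in parallel with the load: R3‖R_L = 11.45 kΩ.
Below node A the resistance is R2 + (R3‖R_L) = 48.85 kΩ, so V_A = 18.7 × 48.85/50.05 = 18.25 V.
Then V_B = V_A × (R3‖R_L)/(R2 + R3‖R_L) = 18.25 × 11.45/48.85 = 4.28 V.

V ≈ 4.28 V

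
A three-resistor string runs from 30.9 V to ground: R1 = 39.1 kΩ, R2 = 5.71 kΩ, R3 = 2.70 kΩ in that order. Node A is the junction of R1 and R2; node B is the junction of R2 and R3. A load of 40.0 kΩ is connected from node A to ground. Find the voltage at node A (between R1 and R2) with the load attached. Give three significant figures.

Below node A the series string R2+R3 = 8.410 kΩ sits in parallel with the 40.0 kΩ load: 6.949 kΩ.
V_A = 30.9 × 6.949/(39.1 + 6.949) = 4.66 V.

V ≈ 4.66 V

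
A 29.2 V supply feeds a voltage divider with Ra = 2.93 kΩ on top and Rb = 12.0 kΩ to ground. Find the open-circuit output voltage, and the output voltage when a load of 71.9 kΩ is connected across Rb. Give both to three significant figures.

Unloaded: 23.5 V; loaded: 22.7 V

Open-circuit: V = 29.2 × 12.0/(2.93 + 12.0) = 23.5 V.
With the load, Rb becomes Rb‖R_L = 10.28 kΩ, so V = 29.2 × 10.28/13.21 = 22.7 V.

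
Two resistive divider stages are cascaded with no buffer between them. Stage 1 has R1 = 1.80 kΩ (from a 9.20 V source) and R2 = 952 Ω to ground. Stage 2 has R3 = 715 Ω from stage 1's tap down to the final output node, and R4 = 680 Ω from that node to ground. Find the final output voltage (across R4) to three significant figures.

Stage 2 presents R3+R4 = 1395 Ω as a load on stage 1's tap.
Stage 1's lower leg becomes R2‖(R3+R4) = 565.8 Ω, so V_mid = 9.20 × 565.8/2366 = 2.200 V.
Stage 2 is itself unloaded: V_out = V_mid × R4/(R3+R4) = 2.200 × 680/1395 = 1.07 V.

V_out ≈ 1.07 V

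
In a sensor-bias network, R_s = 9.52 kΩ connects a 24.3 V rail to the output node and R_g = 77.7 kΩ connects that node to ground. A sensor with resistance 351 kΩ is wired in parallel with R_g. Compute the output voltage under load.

V_out ≈ 21.1 V

The load sits in parallel with R_g: R_g‖R_L = (77.7 × 351) / (77.7 + 351) = 63.62 kΩ.
V_out = 24.3 × 63.62 / (9.52 + 63.62) = 24.3 × 63.62/73.14 = 21.1 V.
(Unloaded it would have been 21.6 V.)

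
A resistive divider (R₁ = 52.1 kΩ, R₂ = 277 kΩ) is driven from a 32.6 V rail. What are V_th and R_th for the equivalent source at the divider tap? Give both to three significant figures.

V_th = 27.4 V, R_th = 43.9 kΩ

V_th is the open-circuit tap voltage: 32.6 × 277/(52.1 + 277) = 27.4 V.
With the supply zeroed, R₁ and R₂ appear in parallel from the tap: R_th = R₁‖R₂ = (52.1 × 277)/329.1 = 43.9 kΩ.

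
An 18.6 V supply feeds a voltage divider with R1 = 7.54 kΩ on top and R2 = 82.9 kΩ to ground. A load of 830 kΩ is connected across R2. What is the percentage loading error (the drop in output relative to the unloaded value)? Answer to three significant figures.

0.826 %

The divider's output (Thévenin) resistance is R1‖R2 = 6.911 kΩ.
Fractional drop under load = R_th/(R_th + R_L) = 6.911 / (6.911 + 830) = 0.008258.
So the output falls by 0.826 %.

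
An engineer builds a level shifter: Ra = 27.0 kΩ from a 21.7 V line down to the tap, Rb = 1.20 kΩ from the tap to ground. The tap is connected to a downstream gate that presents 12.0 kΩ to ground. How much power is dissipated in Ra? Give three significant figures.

P ≈ 16.1 mW

Total resistance from the source is Ra + (Rb‖R_L) = 28.09 kΩ, so I = 21.7/28.09 kΩ = 0.7725 mA.
P = I²·Ra = (0.7725 mA)² × 27.0 kΩ = 16.1 mW.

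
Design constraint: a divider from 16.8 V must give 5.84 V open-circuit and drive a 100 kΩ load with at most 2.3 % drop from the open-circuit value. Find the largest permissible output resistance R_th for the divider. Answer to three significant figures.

Loading drop = R_th/(R_th + R_L) ≤ 0.0230, so R_th ≤ R_L · ε/(1−ε) = 100 kΩ × 0.0230/0.9770 = 2.35 kΩ.
(Any R1, R2 with R2/(R1+R2) = 0.348 and R1‖R2 ≤ 2.35 kΩ will meet the spec.)

R_th ≤ 2.35 kΩ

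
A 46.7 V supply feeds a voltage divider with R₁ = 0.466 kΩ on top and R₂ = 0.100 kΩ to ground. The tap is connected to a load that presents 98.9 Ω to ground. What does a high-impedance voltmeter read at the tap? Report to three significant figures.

The load sits in parallel with R₂: R₂‖R_L = (100 × 98.9) / (100 + 98.9) = 49.72 Ω.
V_out = 46.7 × 49.72 / (466 + 49.72) = 46.7 × 49.72/515.7 = 4.50 V.
(Unloaded it would have been 8.25 V.)

V_out ≈ 4.50 V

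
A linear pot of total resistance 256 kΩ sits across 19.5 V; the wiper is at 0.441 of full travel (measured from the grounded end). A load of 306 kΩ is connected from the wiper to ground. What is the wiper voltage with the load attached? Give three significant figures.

V ≈ 7.13 V

The wiper splits the pot into (1−α)R = 143.1 kΩ above and αR = 112.9 kΩ below.
Lower section ‖ load = 82.47 kΩ.
V_wiper = 19.5 × 82.47/(143.1 + 82.47) = 7.13 V.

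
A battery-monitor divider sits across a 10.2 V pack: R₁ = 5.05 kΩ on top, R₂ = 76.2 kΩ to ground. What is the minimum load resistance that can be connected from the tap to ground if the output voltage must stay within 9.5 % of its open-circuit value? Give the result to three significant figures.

R_L(min) ≈ 45.1 kΩ

Output resistance R_th = R₁‖R₂ = (5.05 × 76.2)/81.25 = 4.736 kΩ.
The fractional drop is R_th/(R_th + R_L); requiring this ≤ 0.0950 gives R_L ≥ R_th(1/0.0950 − 1) = 4.736 × 9.526 = 45.1 kΩ.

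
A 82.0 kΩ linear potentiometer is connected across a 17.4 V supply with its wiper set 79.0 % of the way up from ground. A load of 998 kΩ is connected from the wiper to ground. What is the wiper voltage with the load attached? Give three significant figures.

V ≈ 13.6 V

The wiper splits the pot into (1−α)R = 17.22 kΩ above and αR = 64.78 kΩ below.
Lower section ‖ load = 60.83 kΩ.
V_wiper = 17.4 × 60.83/(17.22 + 60.83) = 13.6 V.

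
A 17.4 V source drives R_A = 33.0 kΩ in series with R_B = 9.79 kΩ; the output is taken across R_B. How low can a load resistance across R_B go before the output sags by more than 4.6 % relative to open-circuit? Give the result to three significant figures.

Output resistance R_th = R_A‖R_B = (33.0 × 9.79)/42.79 = 7.550 kΩ.
The fractional drop is R_th/(R_th + R_L); requiring this ≤ 0.0460 gives R_L ≥ R_th(1/0.0460 − 1) = 7.550 × 20.74 = 157 kΩ.

R_L(min) ≈ 157 kΩ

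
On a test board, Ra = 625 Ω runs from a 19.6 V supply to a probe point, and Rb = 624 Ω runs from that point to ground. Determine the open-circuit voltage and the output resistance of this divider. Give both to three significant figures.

V_th = 9.79 V, R_th = 312 Ω

V_th is the open-circuit tap voltage: 19.6 × 624/(625 + 624) = 9.79 V.
With the supply zeroed, Ra and Rb appear in parallel from the tap: R_th = Ra‖Rb = (625 × 624)/1249 = 312 Ω.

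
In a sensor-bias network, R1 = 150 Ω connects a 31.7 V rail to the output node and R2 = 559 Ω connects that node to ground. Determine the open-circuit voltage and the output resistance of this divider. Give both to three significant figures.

V_th = 25.0 V, R_th = 118 Ω

V_th is the open-circuit tap voltage: 31.7 × 559/(150 + 559) = 25.0 V.
With the supply zeroed, R1 and R2 appear in parallel from the tap: R_th = R1‖R2 = (150 × 559)/709.0 = 118 Ω.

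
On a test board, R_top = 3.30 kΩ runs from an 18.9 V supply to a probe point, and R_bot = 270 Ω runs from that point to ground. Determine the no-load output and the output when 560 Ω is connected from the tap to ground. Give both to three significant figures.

Open-circuit: V = 18.9 × 270/(3300 + 270) = 1.43 V.
With the load, R_bot becomes R_bot‖R_L = 182.2 Ω, so V = 18.9 × 182.2/3482 = 0.989 V.

Unloaded: 1.43 V; loaded: 0.989 V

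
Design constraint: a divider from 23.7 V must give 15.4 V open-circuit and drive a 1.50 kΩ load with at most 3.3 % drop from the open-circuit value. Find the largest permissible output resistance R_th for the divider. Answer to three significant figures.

R_th ≤ 51.2 Ω

Loading drop = R_th/(R_th + R_L) ≤ 0.0330, so R_th ≤ R_L · ε/(1−ε) = 1.50 kΩ × 0.0330/0.9670 = 51.2 Ω.
(Any R1, R2 with R2/(R1+R2) = 0.650 and R1‖R2 ≤ 51.2 Ω will meet the spec.)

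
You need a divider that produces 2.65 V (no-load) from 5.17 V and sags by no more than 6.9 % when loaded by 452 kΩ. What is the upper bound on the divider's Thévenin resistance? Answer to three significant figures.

R_th ≤ 33.5 kΩ

Loading drop = R_th/(R_th + R_L) ≤ 0.0690, so R_th ≤ R_L · ε/(1−ε) = 452 kΩ × 0.0690/0.9310 = 33.5 kΩ.
(Any R1, R2 with R2/(R1+R2) = 0.513 and R1‖R2 ≤ 33.5 kΩ will meet the spec.)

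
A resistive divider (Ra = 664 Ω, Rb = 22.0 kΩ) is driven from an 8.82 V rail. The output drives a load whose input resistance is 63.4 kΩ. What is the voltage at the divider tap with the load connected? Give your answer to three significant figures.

V_out ≈ 8.48 V

The load sits in parallel with Rb: Rb‖R_L = (22000 × 63400) / (22000 + 63400) = 16330 Ω.
V_out = 8.82 × 16330 / (664 + 16330) = 8.82 × 16330/17000 = 8.48 V.
(Unloaded it would have been 8.56 V.)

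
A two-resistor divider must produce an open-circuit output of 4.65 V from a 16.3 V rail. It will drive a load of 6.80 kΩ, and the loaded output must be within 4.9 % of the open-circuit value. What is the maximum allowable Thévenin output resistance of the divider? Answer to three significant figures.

Loading drop = R_th/(R_th + R_L) ≤ 0.0490, so R_th ≤ R_L · ε/(1−ε) = 6.80 kΩ × 0.0490/0.9510 = 350 Ω.

R_th ≤ 350 Ω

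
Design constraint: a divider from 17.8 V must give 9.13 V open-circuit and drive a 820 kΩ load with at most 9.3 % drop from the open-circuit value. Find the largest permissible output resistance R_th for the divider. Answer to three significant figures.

R_th ≤ 84.1 kΩ

Loading drop = R_th/(R_th + R_L) ≤ 0.0930, so R_th ≤ R_L · ε/(1−ε) = 820 kΩ × 0.0930/0.9070 = 84.1 kΩ.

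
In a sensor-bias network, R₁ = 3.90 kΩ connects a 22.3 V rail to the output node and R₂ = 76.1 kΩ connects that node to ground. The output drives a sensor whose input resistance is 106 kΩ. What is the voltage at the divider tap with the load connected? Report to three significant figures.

V_out ≈ 20.5 V

The load sits in parallel with R₂: R₂‖R_L = (76.1 × 106) / (76.1 + 106) = 44.30 kΩ.
V_out = 22.3 × 44.30 / (3.90 + 44.30) = 22.3 × 44.30/48.20 = 20.5 V.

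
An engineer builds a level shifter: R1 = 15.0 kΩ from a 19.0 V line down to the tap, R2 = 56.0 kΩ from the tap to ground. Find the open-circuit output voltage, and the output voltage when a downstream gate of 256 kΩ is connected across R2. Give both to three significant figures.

Unloaded: 15.0 V; loaded: 14.3 V

Open-circuit: V = 19.0 × 56.0/(15.0 + 56.0) = 15.0 V.
With the load, R2 becomes R2‖R_L = 45.95 kΩ, so V = 19.0 × 45.95/60.95 = 14.3 V.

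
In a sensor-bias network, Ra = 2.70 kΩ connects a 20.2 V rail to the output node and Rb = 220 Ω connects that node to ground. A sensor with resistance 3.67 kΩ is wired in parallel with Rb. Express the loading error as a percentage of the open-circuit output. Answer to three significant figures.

5.25 %

The divider's output (Thévenin) resistance is Ra‖Rb = 203.4 Ω.
Fractional drop under load = R_th/(R_th + R_L) = 203.4 / (203.4 + 3670) = 0.05252.
So the output falls by 5.25 %.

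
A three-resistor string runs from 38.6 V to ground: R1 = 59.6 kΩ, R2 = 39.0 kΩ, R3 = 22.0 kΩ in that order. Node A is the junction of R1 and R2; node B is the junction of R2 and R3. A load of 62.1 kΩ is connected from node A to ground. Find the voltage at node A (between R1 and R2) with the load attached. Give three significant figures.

V ≈ 13.1 V

Below node A the series string R2+R3 = 61.00 kΩ sits in parallel with the 62.1 kΩ load: 30.77 kΩ.
V_A = 38.6 × 30.77/(59.6 + 30.77) = 13.1 V.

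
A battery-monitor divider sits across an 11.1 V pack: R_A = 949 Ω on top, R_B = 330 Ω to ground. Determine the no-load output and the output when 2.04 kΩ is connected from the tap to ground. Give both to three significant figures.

Open-circuit: V = 11.1 × 330/(949 + 330) = 2.86 V.
With the load, R_B becomes R_B‖R_L = 284.1 Ω, so V = 11.1 × 284.1/1233 = 2.56 V.

Unloaded: 2.86 V; loaded: 2.56 V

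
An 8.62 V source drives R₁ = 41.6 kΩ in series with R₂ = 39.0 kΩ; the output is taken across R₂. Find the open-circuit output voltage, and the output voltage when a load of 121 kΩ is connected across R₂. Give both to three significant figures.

Unloaded: 4.17 V; loaded: 3.58 V

Open-circuit: V = 8.62 × 39.0/(41.6 + 39.0) = 4.17 V.
With the load, R₂ becomes R₂‖R_L = 29.49 kΩ, so V = 8.62 × 29.49/71.09 = 3.58 V.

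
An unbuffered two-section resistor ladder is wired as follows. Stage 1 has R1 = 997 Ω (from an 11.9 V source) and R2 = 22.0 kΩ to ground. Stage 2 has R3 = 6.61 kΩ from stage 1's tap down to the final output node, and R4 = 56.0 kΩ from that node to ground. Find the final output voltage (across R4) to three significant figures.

V_out ≈ 10.0 V

Stage 2 presents R3+R4 = 62610 Ω as a load on stage 1's tap.
Stage 1's lower leg becomes R2‖(R3+R4) = 16280 Ω, so V_mid = 11.9 × 16280/17280 = 11.21 V.
Stage 2 is itself unloaded: V_out = V_mid × R4/(R3+R4) = 11.21 × 56000/62610 = 10.0 V.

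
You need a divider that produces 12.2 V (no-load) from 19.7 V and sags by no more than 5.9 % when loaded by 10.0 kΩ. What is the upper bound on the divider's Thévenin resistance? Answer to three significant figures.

Loading drop = R_th/(R_th + R_L) ≤ 0.0590, so R_th ≤ R_L · ε/(1−ε) = 10.0 kΩ × 0.0590/0.9410 = 627 Ω.

R_th ≤ 627 Ω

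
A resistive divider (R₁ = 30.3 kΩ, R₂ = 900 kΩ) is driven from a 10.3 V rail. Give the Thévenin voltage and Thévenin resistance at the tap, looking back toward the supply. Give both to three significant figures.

V_th = 9.96 V, R_th = 29.3 kΩ

V_th is the open-circuit tap voltage: 10.3 × 900/(30.3 + 900) = 9.96 V.
With the supply zeroed, R₁ and R₂ appear in parallel from the tap: R_th = R₁‖R₂ = (30.3 × 900)/930.3 = 29.3 kΩ.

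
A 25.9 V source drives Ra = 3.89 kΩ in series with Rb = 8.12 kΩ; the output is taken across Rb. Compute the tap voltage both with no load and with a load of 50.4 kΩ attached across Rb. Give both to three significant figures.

Open-circuit: V = 25.9 × 8.12/(3.89 + 8.12) = 17.5 V.
With the load, Rb becomes Rb‖R_L = 6.993 kΩ, so V = 25.9 × 6.993/10.88 = 16.6 V.

Unloaded: 17.5 V; loaded: 16.6 V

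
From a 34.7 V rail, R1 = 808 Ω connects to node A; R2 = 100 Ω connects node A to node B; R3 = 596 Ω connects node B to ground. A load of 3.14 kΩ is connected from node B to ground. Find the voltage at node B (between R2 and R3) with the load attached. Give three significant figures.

At node B, R3 is in parallel with the load: R3‖R_L = 500.9 Ω.
Below node A the resistance is R2 + (R3‖R_L) = 600.9 Ω, so V_A = 34.7 × 600.9/1409 = 14.80 V.
Then V_B = V_A × (R3‖R_L)/(R2 + R3‖R_L) = 14.80 × 500.9/600.9 = 12.3 V.

V ≈ 12.3 V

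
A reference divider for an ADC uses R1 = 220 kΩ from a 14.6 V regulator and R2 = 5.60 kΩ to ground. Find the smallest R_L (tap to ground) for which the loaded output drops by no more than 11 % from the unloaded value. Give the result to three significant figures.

Output resistance R_th = R1‖R2 = (220 × 5.60)/225.6 = 5.461 kΩ.
The fractional drop is R_th/(R_th + R_L); requiring this ≤ 0.110 gives R_L ≥ R_th(1/0.110 − 1) = 5.461 × 8.091 = 44.2 kΩ.

R_L(min) ≈ 44.2 kΩ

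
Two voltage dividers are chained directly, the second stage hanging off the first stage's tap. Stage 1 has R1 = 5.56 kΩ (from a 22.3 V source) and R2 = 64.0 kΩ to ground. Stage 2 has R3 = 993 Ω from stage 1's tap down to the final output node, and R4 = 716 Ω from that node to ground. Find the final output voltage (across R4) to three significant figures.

V_out ≈ 2.15 V

Stage 2 presents R3+R4 = 1709 Ω as a load on stage 1's tap.
Stage 1's lower leg becomes R2‖(R3+R4) = 1665 Ω, so V_mid = 22.3 × 1665/7225 = 5.138 V.
Stage 2 is itself unloaded: V_out = V_mid × R4/(R3+R4) = 5.138 × 716/1709 = 2.15 V.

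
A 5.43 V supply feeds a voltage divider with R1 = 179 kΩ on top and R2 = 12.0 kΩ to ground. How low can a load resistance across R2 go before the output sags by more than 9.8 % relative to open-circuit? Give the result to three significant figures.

R_L(min) ≈ 104 kΩ

Output resistance R_th = R1‖R2 = (179 × 12.0)/191.0 = 11.25 kΩ.
The fractional drop is R_th/(R_th + R_L); requiring this ≤ 0.0980 gives R_L ≥ R_th(1/0.0980 − 1) = 11.25 × 9.204 = 104 kΩ.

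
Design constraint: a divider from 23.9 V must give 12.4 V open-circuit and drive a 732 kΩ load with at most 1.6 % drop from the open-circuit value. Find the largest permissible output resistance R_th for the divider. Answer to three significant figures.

Loading drop = R_th/(R_th + R_L) ≤ 0.0160, so R_th ≤ R_L · ε/(1−ε) = 732 kΩ × 0.0160/0.9840 = 11.9 kΩ.

R_th ≤ 11.9 kΩ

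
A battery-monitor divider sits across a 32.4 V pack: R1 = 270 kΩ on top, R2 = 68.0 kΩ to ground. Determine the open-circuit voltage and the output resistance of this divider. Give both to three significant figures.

V_th is the open-circuit tap voltage: 32.4 × 68.0/(270 + 68.0) = 6.52 V.
With the supply zeroed, R1 and R2 appear in parallel from the tap: R_th = R1‖R2 = (270 × 68.0)/338.0 = 54.3 kΩ.

V_th = 6.52 V, R_th = 54.3 kΩ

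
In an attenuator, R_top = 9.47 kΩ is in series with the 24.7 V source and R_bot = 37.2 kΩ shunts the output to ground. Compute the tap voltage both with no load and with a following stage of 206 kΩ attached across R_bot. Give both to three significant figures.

Unloaded: 19.7 V; loaded: 19.0 V

Open-circuit: V = 24.7 × 37.2/(9.47 + 37.2) = 19.7 V.
With the load, R_bot becomes R_bot‖R_L = 31.51 kΩ, so V = 24.7 × 31.51/40.98 = 19.0 V.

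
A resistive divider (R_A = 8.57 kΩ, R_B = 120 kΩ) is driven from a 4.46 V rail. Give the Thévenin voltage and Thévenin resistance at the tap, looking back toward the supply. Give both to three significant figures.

V_th is the open-circuit tap voltage: 4.46 × 120/(8.57 + 120) = 4.16 V.
With the supply zeroed, R_A and R_B appear in parallel from the tap: R_th = R_A‖R_B = (8.57 × 120)/128.6 = 8.00 kΩ.

V_th = 4.16 V, R_th = 8.00 kΩ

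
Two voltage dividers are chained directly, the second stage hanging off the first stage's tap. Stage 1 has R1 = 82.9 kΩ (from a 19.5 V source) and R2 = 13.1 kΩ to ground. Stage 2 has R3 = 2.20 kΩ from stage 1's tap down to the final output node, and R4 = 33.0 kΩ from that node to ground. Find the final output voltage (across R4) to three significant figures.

V_out ≈ 1.89 V

Stage 2 presents R3+R4 = 35.20 kΩ as a load on stage 1's tap.
Stage 1's lower leg becomes R2‖(R3+R4) = 9.547 kΩ, so V_mid = 19.5 × 9.547/92.45 = 2.014 V.
Stage 2 is itself unloaded: V_out = V_mid × R4/(R3+R4) = 2.014 × 33.0/35.20 = 1.89 V.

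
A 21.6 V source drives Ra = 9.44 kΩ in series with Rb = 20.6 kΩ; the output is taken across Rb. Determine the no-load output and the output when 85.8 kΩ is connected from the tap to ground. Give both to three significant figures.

Open-circuit: V = 21.6 × 20.6/(9.44 + 20.6) = 14.8 V.
With the load, Rb becomes Rb‖R_L = 16.61 kΩ, so V = 21.6 × 16.61/26.05 = 13.8 V.

Unloaded: 14.8 V; loaded: 13.8 V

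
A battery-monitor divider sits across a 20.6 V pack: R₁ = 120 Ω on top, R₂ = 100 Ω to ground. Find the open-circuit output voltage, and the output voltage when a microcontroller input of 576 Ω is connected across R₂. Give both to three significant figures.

Open-circuit: V = 20.6 × 100/(120 + 100) = 9.36 V.
With the load, R₂ becomes R₂‖R_L = 85.21 Ω, so V = 20.6 × 85.21/205.2 = 8.55 V.

Unloaded: 9.36 V; loaded: 8.55 V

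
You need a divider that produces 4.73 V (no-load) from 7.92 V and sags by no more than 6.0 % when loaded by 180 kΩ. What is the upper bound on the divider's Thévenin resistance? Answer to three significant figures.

Loading drop = R_th/(R_th + R_L) ≤ 0.0600, so R_th ≤ R_L · ε/(1−ε) = 180 kΩ × 0.0600/0.9400 = 11.5 kΩ.
(Any R1, R2 with R2/(R1+R2) = 0.597 and R1‖R2 ≤ 11.5 kΩ will meet the spec.)

R_th ≤ 11.5 kΩ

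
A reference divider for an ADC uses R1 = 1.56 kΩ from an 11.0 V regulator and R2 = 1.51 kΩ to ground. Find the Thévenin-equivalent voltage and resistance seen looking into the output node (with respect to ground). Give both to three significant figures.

V_th is the open-circuit tap voltage: 11.0 × 1.51/(1.56 + 1.51) = 5.41 V.
With the supply zeroed, R1 and R2 appear in parallel from the tap: R_th = R1‖R2 = (1.56 × 1.51)/3.070 = 767 Ω.

V_th = 5.41 V, R_th = 767 Ω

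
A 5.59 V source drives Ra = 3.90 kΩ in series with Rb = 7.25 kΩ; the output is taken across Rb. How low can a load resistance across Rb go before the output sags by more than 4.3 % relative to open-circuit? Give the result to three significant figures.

Output resistance R_th = Ra‖Rb = (3.90 × 7.25)/11.15 = 2.536 kΩ.
The fractional drop is R_th/(R_th + R_L); requiring this ≤ 0.0430 gives R_L ≥ R_th(1/0.0430 − 1) = 2.536 × 22.26 = 56.4 kΩ.

R_L(min) ≈ 56.4 kΩ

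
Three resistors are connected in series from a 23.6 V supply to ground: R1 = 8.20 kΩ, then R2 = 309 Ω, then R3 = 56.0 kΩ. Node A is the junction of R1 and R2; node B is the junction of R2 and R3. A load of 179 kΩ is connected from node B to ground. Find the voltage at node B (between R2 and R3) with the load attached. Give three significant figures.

V ≈ 19.7 V

At node B, R3 is in parallel with the load: R3‖R_L = 42660 Ω.
Below node A the resistance is R2 + (R3‖R_L) = 42960 Ω, so V_A = 23.6 × 42960/51160 = 19.82 V.
Then V_B = V_A × (R3‖R_L)/(R2 + R3‖R_L) = 19.82 × 42660/42960 = 19.7 V.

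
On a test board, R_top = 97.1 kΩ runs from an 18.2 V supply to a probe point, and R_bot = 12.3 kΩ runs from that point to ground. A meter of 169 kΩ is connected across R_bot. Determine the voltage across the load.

V_out ≈ 1.92 V

The load sits in parallel with R_bot: R_bot‖R_L = (12.3 × 169) / (12.3 + 169) = 11.47 kΩ.
V_out = 18.2 × 11.47 / (97.1 + 11.47) = 18.2 × 11.47/108.6 = 1.92 V.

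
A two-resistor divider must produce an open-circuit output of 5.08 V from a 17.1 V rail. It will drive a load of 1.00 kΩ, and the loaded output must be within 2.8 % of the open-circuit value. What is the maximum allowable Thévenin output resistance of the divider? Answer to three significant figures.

Loading drop = R_th/(R_th + R_L) ≤ 0.0280, so R_th ≤ R_L · ε/(1−ε) = 1.00 kΩ × 0.0280/0.9720 = 28.8 Ω.

R_th ≤ 28.8 Ω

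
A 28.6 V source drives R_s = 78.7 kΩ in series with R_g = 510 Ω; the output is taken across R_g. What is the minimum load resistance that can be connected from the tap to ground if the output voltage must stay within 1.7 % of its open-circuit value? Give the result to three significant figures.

Output resistance R_th = R_s‖R_g = (78700 × 510)/79210 = 506.7 Ω.
The fractional drop is R_th/(R_th + R_L); requiring this ≤ 0.0170 gives R_L ≥ R_th(1/0.0170 − 1) = 506.7 × 57.82 = 29.3 kΩ.

R_L(min) ≈ 29.3 kΩ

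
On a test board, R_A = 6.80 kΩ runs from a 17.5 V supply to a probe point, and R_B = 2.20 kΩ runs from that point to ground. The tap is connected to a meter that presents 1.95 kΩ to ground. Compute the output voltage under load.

V_out ≈ 2.31 V

The load sits in parallel with R_B: R_B‖R_L = (2.20 × 1.95) / (2.20 + 1.95) = 1.034 kΩ.
V_out = 17.5 × 1.034 / (6.80 + 1.034) = 17.5 × 1.034/7.834 = 2.31 V.
(Unloaded it would have been 4.28 V.)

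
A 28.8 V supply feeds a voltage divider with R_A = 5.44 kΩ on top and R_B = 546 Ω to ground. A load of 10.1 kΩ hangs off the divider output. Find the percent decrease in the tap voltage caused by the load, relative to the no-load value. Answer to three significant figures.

The divider's output (Thévenin) resistance is R_A‖R_B = 496.2 Ω.
Fractional drop under load = R_th/(R_th + R_L) = 496.2 / (496.2 + 10100) = 0.04683.
So the output falls by 4.68 %.

4.68 %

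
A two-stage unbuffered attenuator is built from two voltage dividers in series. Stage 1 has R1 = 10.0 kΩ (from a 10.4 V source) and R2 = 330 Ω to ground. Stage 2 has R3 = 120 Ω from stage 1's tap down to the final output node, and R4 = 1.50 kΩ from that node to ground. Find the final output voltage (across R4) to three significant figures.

V_out ≈ 0.257 V

Stage 2 presents R3+R4 = 1620 Ω as a load on stage 1's tap.
Stage 1's lower leg becomes R2‖(R3+R4) = 274.2 Ω, so V_mid = 10.4 × 274.2/10270 = 0.2775 V.
Stage 2 is itself unloaded: V_out = V_mid × R4/(R3+R4) = 0.2775 × 1500/1620 = 0.257 V.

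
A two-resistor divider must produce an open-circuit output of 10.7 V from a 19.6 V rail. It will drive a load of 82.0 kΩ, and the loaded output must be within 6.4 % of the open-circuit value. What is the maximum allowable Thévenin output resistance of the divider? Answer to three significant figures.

R_th ≤ 5.61 kΩ

Loading drop = R_th/(R_th + R_L) ≤ 0.0640, so R_th ≤ R_L · ε/(1−ε) = 82.0 kΩ × 0.0640/0.9360 = 5.61 kΩ.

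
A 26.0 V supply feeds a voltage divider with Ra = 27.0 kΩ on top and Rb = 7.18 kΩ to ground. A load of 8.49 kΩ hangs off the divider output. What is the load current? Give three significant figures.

I_L ≈ 0.386 mA

Rb‖R_L = 3.890 kΩ; V_out = 26.0 × 3.890/30.89 = 3.274 V.
I_L = V_out / R_L = 3.274 / 8.49 kΩ = 0.386 mA.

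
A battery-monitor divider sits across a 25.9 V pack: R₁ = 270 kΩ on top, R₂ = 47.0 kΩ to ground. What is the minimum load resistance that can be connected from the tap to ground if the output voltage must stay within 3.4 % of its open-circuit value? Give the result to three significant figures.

Output resistance R_th = R₁‖R₂ = (270 × 47.0)/317.0 = 40.03 kΩ.
The fractional drop is R_th/(R_th + R_L); requiring this ≤ 0.0340 gives R_L ≥ R_th(1/0.0340 − 1) = 40.03 × 28.41 = 1.14 MΩ.

R_L(min) ≈ 1.14 MΩ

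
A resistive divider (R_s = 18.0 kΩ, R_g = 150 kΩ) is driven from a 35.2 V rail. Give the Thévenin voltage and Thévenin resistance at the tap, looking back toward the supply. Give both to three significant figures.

V_th is the open-circuit tap voltage: 35.2 × 150/(18.0 + 150) = 31.4 V.
With the supply zeroed, R_s and R_g appear in parallel from the tap: R_th = R_s‖R_g = (18.0 × 150)/168.0 = 16.1 kΩ.

V_th = 31.4 V, R_th = 16.1 kΩ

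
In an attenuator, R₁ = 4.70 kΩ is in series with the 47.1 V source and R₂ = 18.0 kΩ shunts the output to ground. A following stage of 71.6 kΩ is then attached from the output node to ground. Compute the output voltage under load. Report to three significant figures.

The load sits in parallel with R₂: R₂‖R_L = (18.0 × 71.6) / (18.0 + 71.6) = 14.38 kΩ.
V_out = 47.1 × 14.38 / (4.70 + 14.38) = 47.1 × 14.38/19.08 = 35.5 V.
(Unloaded it would have been 37.3 V.)

V_out ≈ 35.5 V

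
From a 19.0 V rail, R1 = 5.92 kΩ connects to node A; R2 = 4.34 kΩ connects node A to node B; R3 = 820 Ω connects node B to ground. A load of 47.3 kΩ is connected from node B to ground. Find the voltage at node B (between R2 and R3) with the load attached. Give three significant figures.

At node B, R3 is in parallel with the load: R3‖R_L = 806.0 Ω.
Below node A the resistance is R2 + (R3‖R_L) = 5146 Ω, so V_A = 19.0 × 5146/11070 = 8.836 V.
Then V_B = V_A × (R3‖R_L)/(R2 + R3‖R_L) = 8.836 × 806.0/5146 = 1.38 V.

V ≈ 1.38 V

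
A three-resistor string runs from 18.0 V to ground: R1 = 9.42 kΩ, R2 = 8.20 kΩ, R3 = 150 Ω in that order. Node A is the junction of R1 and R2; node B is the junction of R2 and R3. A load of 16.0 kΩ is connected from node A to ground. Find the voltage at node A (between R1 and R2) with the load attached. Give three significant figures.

Below node A the series string R2+R3 = 8350 Ω sits in parallel with the 16000 Ω load: 5487 Ω.
V_A = 18.0 × 5487/(9420 + 5487) = 6.63 V.

V ≈ 6.63 V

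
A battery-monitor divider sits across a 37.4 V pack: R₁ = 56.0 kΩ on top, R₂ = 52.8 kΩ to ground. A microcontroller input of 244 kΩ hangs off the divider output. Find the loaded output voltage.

The load sits in parallel with R₂: R₂‖R_L = (52.8 × 244) / (52.8 + 244) = 43.41 kΩ.
V_out = 37.4 × 43.41 / (56.0 + 43.41) = 37.4 × 43.41/99.41 = 16.3 V.
(Unloaded it would have been 18.1 V.)

V_out ≈ 16.3 V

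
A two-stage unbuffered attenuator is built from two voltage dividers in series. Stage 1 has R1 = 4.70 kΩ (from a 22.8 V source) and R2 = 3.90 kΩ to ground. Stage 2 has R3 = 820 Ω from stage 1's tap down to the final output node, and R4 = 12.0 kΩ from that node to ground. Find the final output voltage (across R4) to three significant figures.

V_out ≈ 8.30 V

Stage 2 presents R3+R4 = 12820 Ω as a load on stage 1's tap.
Stage 1's lower leg becomes R2‖(R3+R4) = 2990 Ω, so V_mid = 22.8 × 2990/7690 = 8.866 V.
Stage 2 is itself unloaded: V_out = V_mid × R4/(R3+R4) = 8.866 × 12000/12820 = 8.30 V.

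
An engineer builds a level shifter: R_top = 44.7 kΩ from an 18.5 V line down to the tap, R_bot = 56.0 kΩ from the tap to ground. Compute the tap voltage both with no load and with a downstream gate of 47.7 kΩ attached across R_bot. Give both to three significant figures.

Open-circuit: V = 18.5 × 56.0/(44.7 + 56.0) = 10.3 V.
With the load, R_bot becomes R_bot‖R_L = 25.76 kΩ, so V = 18.5 × 25.76/70.46 = 6.76 V.

Unloaded: 10.3 V; loaded: 6.76 V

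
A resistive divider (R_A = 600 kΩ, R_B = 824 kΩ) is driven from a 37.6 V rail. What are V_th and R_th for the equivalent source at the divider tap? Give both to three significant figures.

V_th is the open-circuit tap voltage: 37.6 × 824/(600 + 824) = 21.8 V.
With the supply zeroed, R_A and R_B appear in parallel from the tap: R_th = R_A‖R_B = (600 × 824)/1424 = 347 kΩ.

V_th = 21.8 V, R_th = 347 kΩ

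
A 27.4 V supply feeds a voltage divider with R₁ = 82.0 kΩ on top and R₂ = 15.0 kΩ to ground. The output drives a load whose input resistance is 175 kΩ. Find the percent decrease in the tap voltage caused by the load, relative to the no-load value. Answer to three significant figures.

6.76 %

The divider's output (Thévenin) resistance is R₁‖R₂ = 12.68 kΩ.
Fractional drop under load = R_th/(R_th + R_L) = 12.68 / (12.68 + 175) = 0.06756.
So the output falls by 6.76 %.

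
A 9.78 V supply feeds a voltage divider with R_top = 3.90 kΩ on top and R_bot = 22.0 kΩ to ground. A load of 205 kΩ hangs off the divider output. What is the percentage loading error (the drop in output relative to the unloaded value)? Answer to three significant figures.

The divider's output (Thévenin) resistance is R_top‖R_bot = 3.313 kΩ.
Fractional drop under load = R_th/(R_th + R_L) = 3.313 / (3.313 + 205) = 0.01590.
So the output falls by 1.59 %.

1.59 %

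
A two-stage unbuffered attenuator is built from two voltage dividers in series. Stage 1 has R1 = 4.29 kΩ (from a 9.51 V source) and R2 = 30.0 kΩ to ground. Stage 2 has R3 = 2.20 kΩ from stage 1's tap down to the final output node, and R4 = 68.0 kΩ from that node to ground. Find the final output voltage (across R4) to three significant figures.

V_out ≈ 7.65 V

Stage 2 presents R3+R4 = 70.20 kΩ as a load on stage 1's tap.
Stage 1's lower leg becomes R2‖(R3+R4) = 21.02 kΩ, so V_mid = 9.51 × 21.02/25.31 = 7.898 V.
Stage 2 is itself unloaded: V_out = V_mid × R4/(R3+R4) = 7.898 × 68.0/70.20 = 7.65 V.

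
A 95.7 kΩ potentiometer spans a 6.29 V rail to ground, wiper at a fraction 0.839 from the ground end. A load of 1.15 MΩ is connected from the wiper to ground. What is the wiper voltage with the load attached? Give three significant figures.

The wiper splits the pot into (1−α)R = 15.41 kΩ above and αR = 80.29 kΩ below.
Lower section ‖ load = 75.05 kΩ.
V_wiper = 6.29 × 75.05/(15.41 + 75.05) = 5.22 V.

V ≈ 5.22 V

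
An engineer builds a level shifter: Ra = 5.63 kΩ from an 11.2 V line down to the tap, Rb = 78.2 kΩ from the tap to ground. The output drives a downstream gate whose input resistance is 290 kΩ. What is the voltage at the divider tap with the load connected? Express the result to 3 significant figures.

The load sits in parallel with Rb: Rb‖R_L = (78.2 × 290) / (78.2 + 290) = 61.59 kΩ.
V_out = 11.2 × 61.59 / (5.63 + 61.59) = 11.2 × 61.59/67.22 = 10.3 V.

V_out ≈ 10.3 V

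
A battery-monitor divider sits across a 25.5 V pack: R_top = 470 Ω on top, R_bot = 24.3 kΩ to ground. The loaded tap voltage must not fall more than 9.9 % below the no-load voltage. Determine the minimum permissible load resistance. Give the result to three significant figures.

R_L(min) ≈ 4.20 kΩ

Output resistance R_th = R_top‖R_bot = (470 × 24300)/24770 = 461.1 Ω.
The fractional drop is R_th/(R_th + R_L); requiring this ≤ 0.0990 gives R_L ≥ R_th(1/0.0990 − 1) = 461.1 × 9.101 = 4.20 kΩ.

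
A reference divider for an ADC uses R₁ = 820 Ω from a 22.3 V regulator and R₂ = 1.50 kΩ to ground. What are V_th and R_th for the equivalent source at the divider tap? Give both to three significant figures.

V_th = 14.4 V, R_th = 530 Ω

V_th is the open-circuit tap voltage: 22.3 × 1500/(820 + 1500) = 14.4 V.
With the supply zeroed, R₁ and R₂ appear in parallel from the tap: R_th = R₁‖R₂ = (820 × 1500)/2320 = 530 Ω.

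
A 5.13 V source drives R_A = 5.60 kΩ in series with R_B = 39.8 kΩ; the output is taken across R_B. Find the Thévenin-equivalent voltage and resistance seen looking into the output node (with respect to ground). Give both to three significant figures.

V_th is the open-circuit tap voltage: 5.13 × 39.8/(5.60 + 39.8) = 4.50 V.
With the supply zeroed, R_A and R_B appear in parallel from the tap: R_th = R_A‖R_B = (5.60 × 39.8)/45.40 = 4.91 kΩ.

V_th = 4.50 V, R_th = 4.91 kΩ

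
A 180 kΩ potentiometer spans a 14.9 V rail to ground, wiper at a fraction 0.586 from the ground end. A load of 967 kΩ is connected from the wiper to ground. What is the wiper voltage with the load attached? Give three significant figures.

V ≈ 8.35 V

The wiper splits the pot into (1−α)R = 74.52 kΩ above and αR = 105.5 kΩ below.
Lower section ‖ load = 95.11 kΩ.
V_wiper = 14.9 × 95.11/(74.52 + 95.11) = 8.35 V.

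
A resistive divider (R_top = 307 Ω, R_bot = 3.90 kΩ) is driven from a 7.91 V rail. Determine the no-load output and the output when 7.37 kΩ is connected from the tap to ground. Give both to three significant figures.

Open-circuit: V = 7.91 × 3900/(307 + 3900) = 7.33 V.
With the load, R_bot becomes R_bot‖R_L = 2550 Ω, so V = 7.91 × 2550/2857 = 7.06 V.

Unloaded: 7.33 V; loaded: 7.06 V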